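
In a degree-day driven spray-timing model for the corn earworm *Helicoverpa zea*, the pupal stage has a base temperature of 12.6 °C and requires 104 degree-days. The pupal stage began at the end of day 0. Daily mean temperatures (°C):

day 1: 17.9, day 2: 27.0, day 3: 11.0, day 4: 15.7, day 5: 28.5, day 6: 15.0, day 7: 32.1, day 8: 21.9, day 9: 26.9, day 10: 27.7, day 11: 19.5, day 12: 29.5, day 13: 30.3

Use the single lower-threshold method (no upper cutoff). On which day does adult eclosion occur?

day 11

Daily DD above 12.6 °C: 5.3, 14.4, 0.0, 3.1, 15.9, 2.4, 19.5, 9.3, 14.3, 15.1, 6.9, 16.9, 17.7.
Cumulative: 5.3, 19.7, 19.7, 22.8, 38.7, 41.1, 60.6, 69.9, 84.2, 99.3, 106.2, 123.1, 140.8.
The total first reaches 104 DD on day 11.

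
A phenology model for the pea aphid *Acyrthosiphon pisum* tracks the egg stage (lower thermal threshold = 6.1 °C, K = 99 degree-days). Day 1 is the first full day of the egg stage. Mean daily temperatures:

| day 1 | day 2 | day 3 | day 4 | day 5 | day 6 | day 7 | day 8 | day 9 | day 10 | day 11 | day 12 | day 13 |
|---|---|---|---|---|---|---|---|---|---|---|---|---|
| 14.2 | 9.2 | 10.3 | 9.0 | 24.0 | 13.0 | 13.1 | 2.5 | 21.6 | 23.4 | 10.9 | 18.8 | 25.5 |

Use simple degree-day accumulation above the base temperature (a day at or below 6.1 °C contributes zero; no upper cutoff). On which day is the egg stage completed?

day 12

Daily DD above 6.1 °C: 8.1, 3.1, 4.2, 2.9, 17.9, 6.9, 7.0, 0.0, 15.5, 17.3, 4.8, 12.7, 19.4.
Cumulative: 8.1, 11.2, 15.4, 18.3, 36.2, 43.1, 50.1, 50.1, 65.6, 82.9, 87.7, 100.4, 119.8.
The total first reaches 99 DD on day 12.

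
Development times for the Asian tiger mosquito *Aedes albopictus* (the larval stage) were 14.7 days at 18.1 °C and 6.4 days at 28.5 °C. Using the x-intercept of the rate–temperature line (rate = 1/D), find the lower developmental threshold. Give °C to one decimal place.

10.1 °C

Equal thermal constants: D₁(T₁ − T_b) = D₂(T₂ − T_b).
14.7·(18.1 − T_b) = 6.4·(28.5 − T_b)
T_b = (14.7·18.1 − 6.4·28.5) / (14.7 − 6.4) = 83.67 / 8.3 = 10.081 °C ≈ 10.1 °C.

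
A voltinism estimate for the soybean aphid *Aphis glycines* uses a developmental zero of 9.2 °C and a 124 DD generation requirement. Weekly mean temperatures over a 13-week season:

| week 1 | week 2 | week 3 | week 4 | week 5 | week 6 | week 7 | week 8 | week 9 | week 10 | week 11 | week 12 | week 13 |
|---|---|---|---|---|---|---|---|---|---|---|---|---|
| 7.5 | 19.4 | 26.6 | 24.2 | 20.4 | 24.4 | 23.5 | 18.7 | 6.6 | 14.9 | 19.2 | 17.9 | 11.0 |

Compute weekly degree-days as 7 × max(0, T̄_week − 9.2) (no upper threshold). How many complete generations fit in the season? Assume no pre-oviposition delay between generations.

Weekly DD (7 × max(0, T̄ − 9.2)): 0.0, 71.4, 121.8, 105.0, 78.4, 106.4, 100.1, 66.5, 0.0, 39.9, 70.0, 60.9, 12.6.
Season total = 833.0 DD.
Complete generations = ⌊833.0 / 124⌋ = 6.

6 generations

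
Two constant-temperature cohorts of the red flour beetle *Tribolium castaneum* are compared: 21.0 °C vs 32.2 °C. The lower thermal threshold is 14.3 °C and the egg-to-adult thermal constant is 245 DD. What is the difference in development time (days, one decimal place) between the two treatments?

At 21.0 °C: 245 / (21.0 − 14.3) = 245 / 6.7 = 36.567 d.
At 32.2 °C: 245 / (32.2 − 14.3) = 245 / 17.9 = 13.687 d.
Difference = |36.567 − 13.687| = 22.880 ≈ 22.9 days.

22.9 days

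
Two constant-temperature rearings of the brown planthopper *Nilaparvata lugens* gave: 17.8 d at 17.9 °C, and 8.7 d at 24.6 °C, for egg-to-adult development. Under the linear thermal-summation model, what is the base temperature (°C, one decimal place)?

11.5 °C

Under the model K = D·(T − T_b), so D₁·(T₁ − T_b) = D₂·(T₂ − T_b).
17.8·(17.9 − T_b) = 8.7·(24.6 − T_b)
T_b = (17.8·17.9 − 8.7·24.6) / (17.8 − 8.7) = 104.60 / 9.1 = 11.495 °C ≈ 11.5 °C.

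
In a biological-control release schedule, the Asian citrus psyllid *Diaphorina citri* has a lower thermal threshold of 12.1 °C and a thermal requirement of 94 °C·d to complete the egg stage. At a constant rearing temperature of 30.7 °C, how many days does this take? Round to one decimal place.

Daily accumulation = 30.7 − 12.1 = 18.6 DD/day.
Duration = 94 / 18.6 = 5.054 ≈ 5.1 days.

5.1 days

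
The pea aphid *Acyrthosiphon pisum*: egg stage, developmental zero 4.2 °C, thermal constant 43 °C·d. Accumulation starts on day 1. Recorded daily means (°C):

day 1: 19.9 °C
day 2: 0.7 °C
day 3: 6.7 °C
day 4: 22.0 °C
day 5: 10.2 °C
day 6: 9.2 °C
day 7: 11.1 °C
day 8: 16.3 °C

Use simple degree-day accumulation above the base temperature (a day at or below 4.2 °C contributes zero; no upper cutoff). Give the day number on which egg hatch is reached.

Daily DD above 4.2 °C: 15.7, 0.0, 2.5, 17.8, 6.0, 5.0, 6.9, 12.1.
Cumulative: 15.7, 15.7, 18.2, 36.0, 42.0, 47.0, 53.9, 66.0.
The total first reaches 43 DD on day 6.

day 6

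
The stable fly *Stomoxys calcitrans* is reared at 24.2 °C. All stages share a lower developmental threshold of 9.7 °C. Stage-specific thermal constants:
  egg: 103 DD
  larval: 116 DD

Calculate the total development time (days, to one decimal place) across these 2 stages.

Daily accumulation at 24.2 °C = 24.2 − 9.7 = 14.5 DD/day.
Total K = 103 + 116 = 219 DD.
Total duration = 219 / 14.5 = 15.103 ≈ 15.1 days.

15.1 days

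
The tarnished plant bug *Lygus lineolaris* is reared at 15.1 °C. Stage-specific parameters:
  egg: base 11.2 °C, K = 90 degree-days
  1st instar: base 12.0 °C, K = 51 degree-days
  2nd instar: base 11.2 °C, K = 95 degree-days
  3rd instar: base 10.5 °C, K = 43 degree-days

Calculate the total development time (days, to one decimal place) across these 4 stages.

egg: 90 / (15.1 − 11.2) = 90 / 3.9 = 23.077 d.
1st instar: 51 / (15.1 − 12.0) = 51 / 3.1 = 16.452 d.
2nd instar: 95 / (15.1 − 11.2) = 95 / 3.9 = 24.359 d.
3rd instar: 43 / (15.1 − 10.5) = 43 / 4.6 = 9.348 d.
Sum = 73.235 ≈ 73.2 days.

73.2 days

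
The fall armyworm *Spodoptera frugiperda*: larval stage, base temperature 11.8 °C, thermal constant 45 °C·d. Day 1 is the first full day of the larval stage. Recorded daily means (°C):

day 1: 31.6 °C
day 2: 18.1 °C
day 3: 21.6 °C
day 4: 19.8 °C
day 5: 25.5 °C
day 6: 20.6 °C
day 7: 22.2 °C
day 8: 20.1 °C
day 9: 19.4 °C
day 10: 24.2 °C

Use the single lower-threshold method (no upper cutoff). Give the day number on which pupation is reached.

day 5

Daily DD above 11.8 °C: 19.8, 6.3, 9.8, 8.0, 13.7, 8.8, 10.4, 8.3, 7.6, 12.4.
Cumulative: 19.8, 26.1, 35.9, 43.9, 57.6, 66.4, 76.8, 85.1, 92.7, 105.1.
The total first reaches 45 DD on day 5.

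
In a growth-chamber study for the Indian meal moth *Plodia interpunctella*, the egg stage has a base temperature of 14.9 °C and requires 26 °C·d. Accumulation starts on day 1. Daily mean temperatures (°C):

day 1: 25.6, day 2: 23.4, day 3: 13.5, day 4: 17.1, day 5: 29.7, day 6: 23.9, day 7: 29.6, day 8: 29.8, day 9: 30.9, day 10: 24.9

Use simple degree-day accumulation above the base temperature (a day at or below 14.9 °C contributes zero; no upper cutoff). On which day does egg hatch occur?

day 5

Daily DD above 14.9 °C: 10.7, 8.5, 0.0, 2.2, 14.8, 9.0, 14.7, 14.9, 16.0, 10.0.
Cumulative: 10.7, 19.2, 19.2, 21.4, 36.2, 45.2, 59.9, 74.8, 90.8, 100.8.
The total first reaches 26 DD on day 5.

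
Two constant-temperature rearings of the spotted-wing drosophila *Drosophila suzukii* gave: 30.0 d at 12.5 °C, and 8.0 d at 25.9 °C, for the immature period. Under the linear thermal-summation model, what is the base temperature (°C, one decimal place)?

Under the model K = D·(T − T_b), so D₁·(T₁ − T_b) = D₂·(T₂ − T_b).
30.0·(12.5 − T_b) = 8.0·(25.9 − T_b)
T_b = (30.0·12.5 − 8.0·25.9) / (30.0 − 8.0) = 167.80 / 22.0 = 7.627 °C ≈ 7.6 °C.

7.6 °C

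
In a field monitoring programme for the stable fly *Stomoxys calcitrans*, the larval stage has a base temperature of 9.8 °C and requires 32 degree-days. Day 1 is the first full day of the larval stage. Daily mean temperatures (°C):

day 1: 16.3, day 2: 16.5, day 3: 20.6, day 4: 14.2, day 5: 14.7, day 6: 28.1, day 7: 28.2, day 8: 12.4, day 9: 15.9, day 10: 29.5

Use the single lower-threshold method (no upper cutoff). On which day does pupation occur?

day 5

Daily DD above 9.8 °C: 6.5, 6.7, 10.8, 4.4, 4.9, 18.3, 18.4, 2.6, 6.1, 19.7.
Cumulative: 6.5, 13.2, 24.0, 28.4, 33.3, 51.6, 70.0, 72.6, 78.7, 98.4.
The total first reaches 32 DD on day 5.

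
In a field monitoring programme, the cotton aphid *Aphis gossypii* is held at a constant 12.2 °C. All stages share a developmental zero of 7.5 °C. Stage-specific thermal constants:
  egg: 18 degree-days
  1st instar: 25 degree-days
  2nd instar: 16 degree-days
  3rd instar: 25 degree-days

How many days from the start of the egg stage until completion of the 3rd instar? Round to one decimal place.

Daily accumulation at 12.2 °C = 12.2 − 7.5 = 4.7 DD/day.
Total K = 18 + 25 + 16 + 25 = 84 DD.
Total duration = 84 / 4.7 = 17.872 ≈ 17.9 days.

17.9 days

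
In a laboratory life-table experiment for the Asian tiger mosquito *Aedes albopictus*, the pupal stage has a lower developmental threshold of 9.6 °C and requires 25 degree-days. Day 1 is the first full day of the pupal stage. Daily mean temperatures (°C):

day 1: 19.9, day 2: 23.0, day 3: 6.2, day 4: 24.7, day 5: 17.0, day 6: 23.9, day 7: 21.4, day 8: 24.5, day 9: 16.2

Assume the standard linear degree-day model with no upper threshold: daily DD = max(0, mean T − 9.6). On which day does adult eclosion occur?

Daily DD above 9.6 °C: 10.3, 13.4, 0.0, 15.1, 7.4, 14.3, 11.8, 14.9, 6.6.
Cumulative: 10.3, 23.7, 23.7, 38.8, 46.2, 60.5, 72.3, 87.2, 93.8.
The total first reaches 25 DD on day 4.

day 4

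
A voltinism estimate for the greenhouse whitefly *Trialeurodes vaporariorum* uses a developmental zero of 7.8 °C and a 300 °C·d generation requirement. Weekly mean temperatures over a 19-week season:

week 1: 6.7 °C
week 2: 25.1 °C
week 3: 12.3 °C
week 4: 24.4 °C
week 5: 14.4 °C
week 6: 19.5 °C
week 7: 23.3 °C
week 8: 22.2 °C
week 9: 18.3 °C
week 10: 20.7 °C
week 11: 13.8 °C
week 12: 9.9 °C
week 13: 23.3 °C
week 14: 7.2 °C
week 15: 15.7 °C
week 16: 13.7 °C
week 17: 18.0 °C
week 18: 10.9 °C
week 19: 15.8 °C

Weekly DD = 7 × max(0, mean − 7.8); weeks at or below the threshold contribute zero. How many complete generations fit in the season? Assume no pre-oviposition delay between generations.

3 generations

Weekly DD (7 × max(0, T̄ − 7.8)): 0.0, 121.1, 31.5, 116.2, 46.2, 81.9, 108.5, 100.8, 73.5, 90.3, 42.0, 14.7, 108.5, 0.0, 55.3, 41.3, 71.4, 21.7, 56.0.
Season total = 1180.9 DD.
Complete generations = ⌊1180.9 / 300⌋ = 3.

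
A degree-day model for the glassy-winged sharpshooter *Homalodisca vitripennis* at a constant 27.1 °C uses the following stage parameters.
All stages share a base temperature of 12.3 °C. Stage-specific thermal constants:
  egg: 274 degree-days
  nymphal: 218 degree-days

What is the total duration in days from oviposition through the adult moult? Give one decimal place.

Daily accumulation at 27.1 °C = 27.1 − 12.3 = 14.8 DD/day.
Total K = 274 + 218 = 492 DD.
Total duration = 492 / 14.8 = 33.243 ≈ 33.2 days.

33.2 days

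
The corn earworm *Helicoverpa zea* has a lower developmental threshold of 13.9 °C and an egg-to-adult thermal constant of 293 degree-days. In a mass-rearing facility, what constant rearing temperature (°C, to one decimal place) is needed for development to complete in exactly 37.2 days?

21.8 °C

Required daily accumulation = 293 / 37.2 = 7.876 DD/day.
T = T_base + 7.876 = 13.9 + 7.876 = 21.776 ≈ 21.8 °C.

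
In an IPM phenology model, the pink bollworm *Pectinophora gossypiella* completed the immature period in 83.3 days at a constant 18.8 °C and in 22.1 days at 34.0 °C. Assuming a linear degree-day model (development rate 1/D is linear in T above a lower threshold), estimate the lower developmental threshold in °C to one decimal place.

13.3 °C

Linear rate model ⇒ the product D·(T − T_b) is constant across temperatures.
83.3·(18.8 − T_b) = 22.1·(34.0 − T_b)
T_b = (83.3·18.8 − 22.1·34.0) / (83.3 − 22.1) = 814.64 / 61.2 = 13.311 °C ≈ 13.3 °C.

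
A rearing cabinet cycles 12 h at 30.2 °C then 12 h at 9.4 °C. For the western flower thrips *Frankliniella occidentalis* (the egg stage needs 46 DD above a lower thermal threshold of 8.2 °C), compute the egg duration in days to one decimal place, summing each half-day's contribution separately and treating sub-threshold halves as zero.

Day half: max(0, 30.2 − 8.2) × 0.5 = 22.0 × 0.5 = 11.00 DD.
Night half: max(0, 9.4 − 8.2) × 0.5 = 1.2 × 0.5 = 0.60 DD.
Per 24 h: 11.60 DD/day.
Duration = 46 / 11.60 = 3.966 ≈ 4.0 days.

4.0 days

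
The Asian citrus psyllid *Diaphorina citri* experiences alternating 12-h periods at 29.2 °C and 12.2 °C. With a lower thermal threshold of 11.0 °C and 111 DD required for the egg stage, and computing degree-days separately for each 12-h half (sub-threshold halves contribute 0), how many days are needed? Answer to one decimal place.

11.4 days

Day half: max(0, 29.2 − 11.0) × 0.5 = 18.2 × 0.5 = 9.10 DD.
Night half: max(0, 12.2 − 11.0) × 0.5 = 1.2 × 0.5 = 0.60 DD.
Per 24 h: 9.70 DD/day.
Duration = 111 / 9.70 = 11.443 ≈ 11.4 days.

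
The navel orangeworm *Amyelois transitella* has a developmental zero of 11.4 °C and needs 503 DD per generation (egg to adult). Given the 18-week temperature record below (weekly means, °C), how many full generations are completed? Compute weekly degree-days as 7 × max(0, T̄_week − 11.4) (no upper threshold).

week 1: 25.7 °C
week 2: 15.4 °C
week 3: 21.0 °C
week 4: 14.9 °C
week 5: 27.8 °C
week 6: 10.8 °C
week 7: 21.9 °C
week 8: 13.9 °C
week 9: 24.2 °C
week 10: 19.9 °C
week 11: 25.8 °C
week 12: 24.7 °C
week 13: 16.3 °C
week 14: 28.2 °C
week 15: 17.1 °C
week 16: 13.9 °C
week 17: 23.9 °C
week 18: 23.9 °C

2 generations

Weekly DD (7 × max(0, T̄ − 11.4)): 100.1, 28.0, 67.2, 24.5, 114.8, 0.0, 73.5, 17.5, 89.6, 59.5, 100.8, 93.1, 34.3, 117.6, 39.9, 17.5, 87.5, 87.5.
Season total = 1152.9 DD.
Complete generations = ⌊1152.9 / 503⌋ = 2.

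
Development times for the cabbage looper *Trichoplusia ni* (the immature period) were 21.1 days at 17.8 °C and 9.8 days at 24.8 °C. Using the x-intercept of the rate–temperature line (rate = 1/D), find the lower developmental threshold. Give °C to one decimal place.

Under the model K = D·(T − T_b), so D₁·(T₁ − T_b) = D₂·(T₂ − T_b).
21.1·(17.8 − T_b) = 9.8·(24.8 − T_b)
T_b = (21.1·17.8 − 9.8·24.8) / (21.1 − 9.8) = 132.54 / 11.3 = 11.729 °C ≈ 11.7 °C.

11.7 °C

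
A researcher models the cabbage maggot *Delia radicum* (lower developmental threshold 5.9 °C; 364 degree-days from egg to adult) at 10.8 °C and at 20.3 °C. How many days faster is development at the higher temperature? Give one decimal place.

49.0 days

At 10.8 °C: 364 / (10.8 − 5.9) = 364 / 4.9 = 74.286 d.
At 20.3 °C: 364 / (20.3 − 5.9) = 364 / 14.4 = 25.278 d.
Difference = |74.286 − 25.278| = 49.008 ≈ 49.0 days.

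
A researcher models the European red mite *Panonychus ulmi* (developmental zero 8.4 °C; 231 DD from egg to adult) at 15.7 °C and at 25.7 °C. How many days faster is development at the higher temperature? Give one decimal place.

At 15.7 °C: 231 / (15.7 − 8.4) = 231 / 7.3 = 31.644 d.
At 25.7 °C: 231 / (25.7 − 8.4) = 231 / 17.3 = 13.353 d.
Difference = |31.644 − 13.353| = 18.291 ≈ 18.3 days.

18.3 days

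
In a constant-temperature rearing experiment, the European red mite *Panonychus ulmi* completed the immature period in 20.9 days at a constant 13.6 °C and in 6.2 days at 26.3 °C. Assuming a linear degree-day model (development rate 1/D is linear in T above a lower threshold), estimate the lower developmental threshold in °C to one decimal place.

Equal thermal constants: D₁(T₁ − T_b) = D₂(T₂ − T_b).
20.9·(13.6 − T_b) = 6.2·(26.3 − T_b)
T_b = (20.9·13.6 − 6.2·26.3) / (20.9 − 6.2) = 121.18 / 14.7 = 8.244 °C ≈ 8.2 °C.

8.2 °C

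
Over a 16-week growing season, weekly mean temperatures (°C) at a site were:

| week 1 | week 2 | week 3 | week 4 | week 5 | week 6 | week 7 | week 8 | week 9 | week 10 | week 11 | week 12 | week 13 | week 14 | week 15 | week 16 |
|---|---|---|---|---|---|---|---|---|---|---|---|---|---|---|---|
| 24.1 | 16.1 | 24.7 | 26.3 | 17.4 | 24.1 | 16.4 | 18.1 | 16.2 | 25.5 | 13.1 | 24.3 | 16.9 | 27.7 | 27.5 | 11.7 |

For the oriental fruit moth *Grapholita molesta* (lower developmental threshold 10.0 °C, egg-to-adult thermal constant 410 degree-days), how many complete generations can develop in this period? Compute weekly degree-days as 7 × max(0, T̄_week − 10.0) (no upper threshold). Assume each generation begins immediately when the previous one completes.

2 generations

Weekly DD (7 × max(0, T̄ − 10.0)): 98.7, 42.7, 102.9, 114.1, 51.8, 98.7, 44.8, 56.7, 43.4, 108.5, 21.7, 100.1, 48.3, 123.9, 122.5, 11.9.
Season total = 1190.7 DD.
Complete generations = ⌊1190.7 / 410⌋ = 2.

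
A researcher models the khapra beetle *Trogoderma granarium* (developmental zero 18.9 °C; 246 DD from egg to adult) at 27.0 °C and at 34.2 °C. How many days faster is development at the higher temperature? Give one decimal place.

At 27.0 °C: 246 / (27.0 − 18.9) = 246 / 8.1 = 30.370 d.
At 34.2 °C: 246 / (34.2 − 18.9) = 246 / 15.3 = 16.078 d.
Difference = |30.370 − 16.078| = 14.292 ≈ 14.3 days.

14.3 days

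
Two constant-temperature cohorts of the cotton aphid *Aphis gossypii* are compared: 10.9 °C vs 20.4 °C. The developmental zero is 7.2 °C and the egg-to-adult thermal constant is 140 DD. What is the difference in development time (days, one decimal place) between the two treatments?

At 10.9 °C: 140 / (10.9 − 7.2) = 140 / 3.7 = 37.838 d.
At 20.4 °C: 140 / (20.4 − 7.2) = 140 / 13.2 = 10.606 d.
Difference = |37.838 − 10.606| = 27.232 ≈ 27.2 days.

27.2 days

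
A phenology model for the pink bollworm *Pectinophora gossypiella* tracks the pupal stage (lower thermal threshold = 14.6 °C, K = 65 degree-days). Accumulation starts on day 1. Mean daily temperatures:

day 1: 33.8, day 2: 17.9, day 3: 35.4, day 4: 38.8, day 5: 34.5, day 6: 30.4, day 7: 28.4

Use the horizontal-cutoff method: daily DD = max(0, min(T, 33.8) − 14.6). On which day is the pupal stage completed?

day 5

Daily DD above 14.6 °C (capped at 19.2): 19.2, 3.3, 19.2, 19.2, 19.2, 15.8, 13.8.
Cumulative: 19.2, 22.5, 41.7, 60.9, 80.1, 95.9, 109.7.
The total first reaches 65 DD on day 5.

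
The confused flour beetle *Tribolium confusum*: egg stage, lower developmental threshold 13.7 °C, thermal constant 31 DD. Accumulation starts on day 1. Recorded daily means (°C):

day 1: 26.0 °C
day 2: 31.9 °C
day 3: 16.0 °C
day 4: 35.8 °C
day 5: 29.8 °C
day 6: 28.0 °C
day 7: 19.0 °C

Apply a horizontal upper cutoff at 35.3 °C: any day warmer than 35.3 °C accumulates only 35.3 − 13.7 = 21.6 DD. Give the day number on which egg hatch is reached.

Daily DD above 13.7 °C (capped at 21.6): 12.3, 18.2, 2.3, 21.6, 16.1, 14.3, 5.3.
Cumulative: 12.3, 30.5, 32.8, 54.4, 70.5, 84.8, 90.1.
The total first reaches 31 DD on day 3.

day 3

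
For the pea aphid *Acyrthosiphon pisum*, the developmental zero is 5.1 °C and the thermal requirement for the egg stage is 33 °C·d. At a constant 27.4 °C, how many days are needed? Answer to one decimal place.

1.5 days

Daily accumulation = 27.4 − 5.1 = 22.3 DD/day.
Duration = 33 / 22.3 = 1.480 ≈ 1.5 days.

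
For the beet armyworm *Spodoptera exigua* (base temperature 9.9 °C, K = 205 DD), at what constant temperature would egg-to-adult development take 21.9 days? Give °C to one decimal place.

19.3 °C

Required daily accumulation = 205 / 21.9 = 9.361 DD/day.
T = T_base + 9.361 = 9.9 + 9.361 = 19.261 ≈ 19.3 °C.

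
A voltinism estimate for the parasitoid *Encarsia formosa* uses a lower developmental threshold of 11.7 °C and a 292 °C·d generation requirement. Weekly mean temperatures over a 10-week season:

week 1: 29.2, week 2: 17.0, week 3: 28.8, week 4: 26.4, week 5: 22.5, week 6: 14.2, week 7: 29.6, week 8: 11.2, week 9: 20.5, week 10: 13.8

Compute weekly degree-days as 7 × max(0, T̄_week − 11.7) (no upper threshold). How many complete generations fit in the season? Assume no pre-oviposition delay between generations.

2 generations

Weekly DD (7 × max(0, T̄ − 11.7)): 122.5, 37.1, 119.7, 102.9, 75.6, 17.5, 125.3, 0.0, 61.6, 14.7.
Season total = 676.9 DD.
Complete generations = ⌊676.9 / 292⌋ = 2.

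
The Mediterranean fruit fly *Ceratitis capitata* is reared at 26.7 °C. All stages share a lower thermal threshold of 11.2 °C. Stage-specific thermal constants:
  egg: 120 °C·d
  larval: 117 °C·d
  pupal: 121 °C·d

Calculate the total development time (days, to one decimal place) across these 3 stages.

Daily accumulation at 26.7 °C = 26.7 − 11.2 = 15.5 DD/day.
Total K = 120 + 117 + 121 = 358 DD.
Total duration = 358 / 15.5 = 23.097 ≈ 23.1 days.

23.1 days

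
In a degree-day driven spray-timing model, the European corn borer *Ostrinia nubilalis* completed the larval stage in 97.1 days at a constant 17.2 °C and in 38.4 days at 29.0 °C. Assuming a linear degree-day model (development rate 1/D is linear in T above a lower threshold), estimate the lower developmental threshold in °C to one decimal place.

9.5 °C

Linear rate model ⇒ the product D·(T − T_b) is constant across temperatures.
97.1·(17.2 − T_b) = 38.4·(29.0 − T_b)
T_b = (97.1·17.2 − 38.4·29.0) / (97.1 − 38.4) = 556.52 / 58.7 = 9.481 °C ≈ 9.5 °C.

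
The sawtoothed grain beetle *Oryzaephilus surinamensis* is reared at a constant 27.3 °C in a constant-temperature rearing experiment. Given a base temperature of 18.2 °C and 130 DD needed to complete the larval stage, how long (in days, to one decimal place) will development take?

Daily accumulation = 27.3 − 18.2 = 9.1 DD/day.
Duration = 130 / 9.1 = 14.286 ≈ 14.3 days.

14.3 days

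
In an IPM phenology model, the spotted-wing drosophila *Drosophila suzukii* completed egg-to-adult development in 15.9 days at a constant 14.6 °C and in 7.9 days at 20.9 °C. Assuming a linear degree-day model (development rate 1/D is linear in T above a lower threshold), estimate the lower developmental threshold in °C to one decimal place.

8.4 °C

Linear rate model ⇒ the product D·(T − T_b) is constant across temperatures.
15.9·(14.6 − T_b) = 7.9·(20.9 − T_b)
T_b = (15.9·14.6 − 7.9·20.9) / (15.9 − 7.9) = 67.03 / 8.0 = 8.379 °C ≈ 8.4 °C.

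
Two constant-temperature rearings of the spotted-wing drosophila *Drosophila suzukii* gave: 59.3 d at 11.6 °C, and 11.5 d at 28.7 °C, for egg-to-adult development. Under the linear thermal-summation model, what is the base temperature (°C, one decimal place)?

7.5 °C

Linear rate model ⇒ the product D·(T − T_b) is constant across temperatures.
59.3·(11.6 − T_b) = 11.5·(28.7 − T_b)
T_b = (59.3·11.6 − 11.5·28.7) / (59.3 − 11.5) = 357.83 / 47.8 = 7.486 °C ≈ 7.5 °C.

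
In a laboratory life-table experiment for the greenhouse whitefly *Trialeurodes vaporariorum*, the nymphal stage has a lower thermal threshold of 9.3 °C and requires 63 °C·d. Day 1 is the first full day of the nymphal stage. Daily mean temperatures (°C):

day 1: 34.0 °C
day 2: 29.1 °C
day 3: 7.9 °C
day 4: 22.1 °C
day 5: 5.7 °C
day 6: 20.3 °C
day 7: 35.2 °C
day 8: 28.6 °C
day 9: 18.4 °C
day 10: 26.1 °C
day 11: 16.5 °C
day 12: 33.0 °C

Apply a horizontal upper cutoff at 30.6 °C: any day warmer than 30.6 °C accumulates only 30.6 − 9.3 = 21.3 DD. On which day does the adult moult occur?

day 6

Daily DD above 9.3 °C (capped at 21.3): 21.3, 19.8, 0.0, 12.8, 0.0, 11.0, 21.3, 19.3, 9.1, 16.8, 7.2, 21.3.
Cumulative: 21.3, 41.1, 41.1, 53.9, 53.9, 64.9, 86.2, 105.5, 114.6, 131.4, 138.6, 159.9.
The total first reaches 63 DD on day 6.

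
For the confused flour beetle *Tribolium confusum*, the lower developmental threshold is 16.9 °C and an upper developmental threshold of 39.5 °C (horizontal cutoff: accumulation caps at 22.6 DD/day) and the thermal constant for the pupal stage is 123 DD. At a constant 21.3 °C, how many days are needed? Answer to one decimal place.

28.0 days

Daily accumulation = 21.3 − 16.9 = 4.4 DD/day.
Duration = 123 / 4.4 = 27.955 ≈ 28.0 days.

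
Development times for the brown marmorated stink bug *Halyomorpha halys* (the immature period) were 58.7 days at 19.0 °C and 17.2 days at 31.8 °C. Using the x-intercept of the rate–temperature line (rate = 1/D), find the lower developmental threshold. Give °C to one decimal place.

13.7 °C

Linear rate model ⇒ the product D·(T − T_b) is constant across temperatures.
58.7·(19.0 − T_b) = 17.2·(31.8 − T_b)
T_b = (58.7·19.0 − 17.2·31.8) / (58.7 − 17.2) = 568.34 / 41.5 = 13.695 °C ≈ 13.7 °C.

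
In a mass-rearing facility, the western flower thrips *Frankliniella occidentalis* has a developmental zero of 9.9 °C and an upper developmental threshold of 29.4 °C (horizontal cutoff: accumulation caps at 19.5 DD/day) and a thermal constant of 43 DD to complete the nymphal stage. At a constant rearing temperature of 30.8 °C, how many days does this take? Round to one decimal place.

Temperature 30.8 °C exceeds the upper threshold, so daily accumulation caps at 29.4 − 9.9 = 19.5 DD/day.
Duration = 43 / 19.5 = 2.205 ≈ 2.2 days.

2.2 days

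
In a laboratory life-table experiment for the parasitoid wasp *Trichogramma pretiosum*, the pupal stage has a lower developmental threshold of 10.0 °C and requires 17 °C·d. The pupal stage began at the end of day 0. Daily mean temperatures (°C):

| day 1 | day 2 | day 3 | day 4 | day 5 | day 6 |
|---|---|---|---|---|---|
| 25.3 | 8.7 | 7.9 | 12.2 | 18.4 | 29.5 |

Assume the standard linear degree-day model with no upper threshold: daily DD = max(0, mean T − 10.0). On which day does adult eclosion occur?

day 4

Daily DD above 10.0 °C: 15.3, 0.0, 0.0, 2.2, 8.4, 19.5.
Cumulative: 15.3, 15.3, 15.3, 17.5, 25.9, 45.4.
The total first reaches 17 DD on day 4.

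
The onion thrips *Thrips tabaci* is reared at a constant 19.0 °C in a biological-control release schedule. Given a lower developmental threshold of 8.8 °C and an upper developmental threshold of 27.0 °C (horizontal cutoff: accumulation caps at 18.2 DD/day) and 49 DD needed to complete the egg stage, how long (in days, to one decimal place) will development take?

Daily accumulation = 19.0 − 8.8 = 10.2 DD/day.
Duration = 49 / 10.2 = 4.804 ≈ 4.8 days.

4.8 days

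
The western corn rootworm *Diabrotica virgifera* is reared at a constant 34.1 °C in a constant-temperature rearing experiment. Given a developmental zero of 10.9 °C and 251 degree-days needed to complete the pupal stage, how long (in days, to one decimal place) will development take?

Daily accumulation = 34.1 − 10.9 = 23.2 DD/day.
Duration = 251 / 23.2 = 10.819 ≈ 10.8 days.

10.8 days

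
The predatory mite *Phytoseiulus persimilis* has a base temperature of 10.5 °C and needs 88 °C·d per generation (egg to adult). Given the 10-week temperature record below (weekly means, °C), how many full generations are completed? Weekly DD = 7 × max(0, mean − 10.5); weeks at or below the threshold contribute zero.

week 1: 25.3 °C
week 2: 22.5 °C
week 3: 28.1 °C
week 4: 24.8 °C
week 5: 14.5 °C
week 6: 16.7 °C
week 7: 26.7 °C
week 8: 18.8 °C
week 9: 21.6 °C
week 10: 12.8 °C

8 generations

Weekly DD (7 × max(0, T̄ − 10.5)): 103.6, 84.0, 123.2, 100.1, 28.0, 43.4, 113.4, 58.1, 77.7, 16.1.
Season total = 747.6 DD.
Complete generations = ⌊747.6 / 88⌋ = 8.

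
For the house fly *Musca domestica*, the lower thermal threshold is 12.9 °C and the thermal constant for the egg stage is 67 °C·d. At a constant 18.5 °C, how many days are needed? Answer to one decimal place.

Daily accumulation = 18.5 − 12.9 = 5.6 DD/day.
Duration = 67 / 5.6 = 11.964 ≈ 12.0 days.

12.0 days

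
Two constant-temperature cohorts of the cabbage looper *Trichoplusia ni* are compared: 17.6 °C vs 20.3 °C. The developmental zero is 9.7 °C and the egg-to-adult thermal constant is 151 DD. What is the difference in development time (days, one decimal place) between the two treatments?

4.9 days

At 17.6 °C: 151 / (17.6 − 9.7) = 151 / 7.9 = 19.114 d.
At 20.3 °C: 151 / (20.3 − 9.7) = 151 / 10.6 = 14.245 d.
Difference = |19.114 − 14.245| = 4.869 ≈ 4.9 days.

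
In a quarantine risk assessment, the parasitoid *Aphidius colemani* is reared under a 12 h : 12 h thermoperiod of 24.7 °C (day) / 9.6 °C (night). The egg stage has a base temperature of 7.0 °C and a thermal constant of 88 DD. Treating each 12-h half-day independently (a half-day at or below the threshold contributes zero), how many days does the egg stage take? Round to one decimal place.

Day half: max(0, 24.7 − 7.0) × 0.5 = 17.7 × 0.5 = 8.85 DD.
Night half: max(0, 9.6 − 7.0) × 0.5 = 2.6 × 0.5 = 1.30 DD.
Per 24 h: 10.15 DD/day.
Duration = 88 / 10.15 = 8.670 ≈ 8.7 days.

8.7 days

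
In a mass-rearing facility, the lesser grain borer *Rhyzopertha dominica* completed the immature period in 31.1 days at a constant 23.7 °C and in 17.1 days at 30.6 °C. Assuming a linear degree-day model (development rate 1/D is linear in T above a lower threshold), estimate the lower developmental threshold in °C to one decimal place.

15.3 °C

Under the model K = D·(T − T_b), so D₁·(T₁ − T_b) = D₂·(T₂ − T_b).
31.1·(23.7 − T_b) = 17.1·(30.6 − T_b)
T_b = (31.1·23.7 − 17.1·30.6) / (31.1 − 17.1) = 213.81 / 14.0 = 15.272 °C ≈ 15.3 °C.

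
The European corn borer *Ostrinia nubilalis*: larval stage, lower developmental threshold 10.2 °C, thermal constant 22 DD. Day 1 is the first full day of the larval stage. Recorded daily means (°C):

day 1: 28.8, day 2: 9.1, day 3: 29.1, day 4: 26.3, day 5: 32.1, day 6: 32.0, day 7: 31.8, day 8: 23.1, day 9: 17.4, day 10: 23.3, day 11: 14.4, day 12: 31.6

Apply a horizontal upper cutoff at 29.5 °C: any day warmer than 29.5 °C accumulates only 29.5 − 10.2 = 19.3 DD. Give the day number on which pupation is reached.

Daily DD above 10.2 °C (capped at 19.3): 18.6, 0.0, 18.9, 16.1, 19.3, 19.3, 19.3, 12.9, 7.2, 13.1, 4.2, 19.3.
Cumulative: 18.6, 18.6, 37.5, 53.6, 72.9, 92.2, 111.5, 124.4, 131.6, 144.7, 148.9, 168.2.
The total first reaches 22 DD on day 3.

day 3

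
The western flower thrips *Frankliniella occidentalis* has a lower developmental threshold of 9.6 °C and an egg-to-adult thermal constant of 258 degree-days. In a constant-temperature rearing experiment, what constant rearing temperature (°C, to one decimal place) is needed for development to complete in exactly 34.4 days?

17.1 °C

Required daily accumulation = 258 / 34.4 = 7.500 DD/day.
T = T_base + 7.500 = 9.6 + 7.500 = 17.100 ≈ 17.1 °C.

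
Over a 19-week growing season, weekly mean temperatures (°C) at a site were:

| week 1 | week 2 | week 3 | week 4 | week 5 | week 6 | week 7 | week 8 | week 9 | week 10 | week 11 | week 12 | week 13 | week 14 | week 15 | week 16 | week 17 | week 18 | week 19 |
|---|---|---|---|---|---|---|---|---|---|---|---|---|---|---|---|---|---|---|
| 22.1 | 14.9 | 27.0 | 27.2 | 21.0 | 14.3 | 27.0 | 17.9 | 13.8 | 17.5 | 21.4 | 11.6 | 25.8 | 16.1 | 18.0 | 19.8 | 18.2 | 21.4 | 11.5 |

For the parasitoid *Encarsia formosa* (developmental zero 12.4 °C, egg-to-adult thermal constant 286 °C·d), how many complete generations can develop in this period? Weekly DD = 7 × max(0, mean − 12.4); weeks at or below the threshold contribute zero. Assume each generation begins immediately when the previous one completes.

3 generations

Weekly DD (7 × max(0, T̄ − 12.4)): 67.9, 17.5, 102.2, 103.6, 60.2, 13.3, 102.2, 38.5, 9.8, 35.7, 63.0, 0.0, 93.8, 25.9, 39.2, 51.8, 40.6, 63.0, 0.0.
Season total = 928.2 DD.
Complete generations = ⌊928.2 / 286⌋ = 3.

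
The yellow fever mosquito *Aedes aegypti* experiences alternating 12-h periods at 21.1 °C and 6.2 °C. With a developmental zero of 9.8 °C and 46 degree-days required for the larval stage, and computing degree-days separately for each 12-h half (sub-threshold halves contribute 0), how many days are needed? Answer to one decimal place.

Day half: max(0, 21.1 − 9.8) × 0.5 = 11.3 × 0.5 = 5.65 DD.
Night half: max(0, 6.2 − 9.8) × 0.5 = 0.0 × 0.5 = 0.00 DD.
Per 24 h: 5.65 DD/day.
Duration = 46 / 5.65 = 8.142 ≈ 8.1 days.

8.1 days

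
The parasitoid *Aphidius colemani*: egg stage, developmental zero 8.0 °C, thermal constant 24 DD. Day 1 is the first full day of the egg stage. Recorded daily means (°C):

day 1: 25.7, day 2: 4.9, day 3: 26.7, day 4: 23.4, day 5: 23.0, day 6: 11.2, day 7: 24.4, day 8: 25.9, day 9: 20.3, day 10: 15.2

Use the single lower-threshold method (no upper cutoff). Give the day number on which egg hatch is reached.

day 3

Daily DD above 8.0 °C: 17.7, 0.0, 18.7, 15.4, 15.0, 3.2, 16.4, 17.9, 12.3, 7.2.
Cumulative: 17.7, 17.7, 36.4, 51.8, 66.8, 70.0, 86.4, 104.3, 116.6, 123.8.
The total first reaches 24 DD on day 3.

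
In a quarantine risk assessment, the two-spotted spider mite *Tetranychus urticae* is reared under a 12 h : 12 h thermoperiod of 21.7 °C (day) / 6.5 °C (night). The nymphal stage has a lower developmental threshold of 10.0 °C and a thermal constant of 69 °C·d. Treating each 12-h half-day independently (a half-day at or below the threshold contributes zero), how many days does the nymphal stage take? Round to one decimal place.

Day half: max(0, 21.7 − 10.0) × 0.5 = 11.7 × 0.5 = 5.85 DD.
Night half: max(0, 6.5 − 10.0) × 0.5 = 0.0 × 0.5 = 0.00 DD.
Per 24 h: 5.85 DD/day.
Duration = 69 / 5.85 = 11.795 ≈ 11.8 days.

11.8 days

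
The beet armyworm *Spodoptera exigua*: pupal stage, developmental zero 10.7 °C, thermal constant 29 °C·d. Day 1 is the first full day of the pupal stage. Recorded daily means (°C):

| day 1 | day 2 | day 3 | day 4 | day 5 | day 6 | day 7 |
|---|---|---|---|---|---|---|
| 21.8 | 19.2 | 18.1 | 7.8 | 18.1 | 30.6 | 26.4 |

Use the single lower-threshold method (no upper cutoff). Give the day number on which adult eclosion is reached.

day 5

Daily DD above 10.7 °C: 11.1, 8.5, 7.4, 0.0, 7.4, 19.9, 15.7.
Cumulative: 11.1, 19.6, 27.0, 27.0, 34.4, 54.3, 70.0.
The total first reaches 29 DD on day 5.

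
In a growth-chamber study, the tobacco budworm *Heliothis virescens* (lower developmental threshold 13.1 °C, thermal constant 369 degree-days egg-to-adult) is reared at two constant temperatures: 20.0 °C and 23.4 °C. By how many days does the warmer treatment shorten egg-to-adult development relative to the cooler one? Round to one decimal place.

At 20.0 °C: 369 / (20.0 − 13.1) = 369 / 6.9 = 53.478 d.
At 23.4 °C: 369 / (23.4 − 13.1) = 369 / 10.3 = 35.825 d.
Difference = |53.478 − 35.825| = 17.653 ≈ 17.7 days.

17.7 days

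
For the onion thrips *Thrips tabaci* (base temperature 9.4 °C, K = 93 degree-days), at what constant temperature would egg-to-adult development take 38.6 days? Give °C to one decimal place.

11.8 °C

Required daily accumulation = 93 / 38.6 = 2.409 DD/day.
T = T_base + 2.409 = 9.4 + 2.409 = 11.809 ≈ 11.8 °C.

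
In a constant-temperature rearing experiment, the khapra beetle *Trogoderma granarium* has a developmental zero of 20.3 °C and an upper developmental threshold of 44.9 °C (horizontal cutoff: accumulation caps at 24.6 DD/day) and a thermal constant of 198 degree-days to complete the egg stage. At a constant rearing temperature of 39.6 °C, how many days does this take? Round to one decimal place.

10.3 days

Daily accumulation = 39.6 − 20.3 = 19.3 DD/day.
Duration = 198 / 19.3 = 10.259 ≈ 10.3 days.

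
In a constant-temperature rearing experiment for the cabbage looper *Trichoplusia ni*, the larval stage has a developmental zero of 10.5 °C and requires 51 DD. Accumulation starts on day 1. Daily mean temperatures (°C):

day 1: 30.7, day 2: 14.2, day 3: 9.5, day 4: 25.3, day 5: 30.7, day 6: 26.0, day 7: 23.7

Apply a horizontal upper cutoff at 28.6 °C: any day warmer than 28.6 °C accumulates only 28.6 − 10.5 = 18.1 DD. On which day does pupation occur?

day 5

Daily DD above 10.5 °C (capped at 18.1): 18.1, 3.7, 0.0, 14.8, 18.1, 15.5, 13.2.
Cumulative: 18.1, 21.8, 21.8, 36.6, 54.7, 70.2, 83.4.
The total first reaches 51 DD on day 5.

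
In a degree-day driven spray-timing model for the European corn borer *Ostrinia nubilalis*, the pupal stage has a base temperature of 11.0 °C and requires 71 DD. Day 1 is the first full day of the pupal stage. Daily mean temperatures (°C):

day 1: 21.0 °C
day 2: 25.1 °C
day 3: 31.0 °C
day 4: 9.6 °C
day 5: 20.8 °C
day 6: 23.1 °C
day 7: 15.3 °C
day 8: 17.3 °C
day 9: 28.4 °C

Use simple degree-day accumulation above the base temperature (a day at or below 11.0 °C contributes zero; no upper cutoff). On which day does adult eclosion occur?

day 8

Daily DD above 11.0 °C: 10.0, 14.1, 20.0, 0.0, 9.8, 12.1, 4.3, 6.3, 17.4.
Cumulative: 10.0, 24.1, 44.1, 44.1, 53.9, 66.0, 70.3, 76.6, 94.0.
The total first reaches 71 DD on day 8.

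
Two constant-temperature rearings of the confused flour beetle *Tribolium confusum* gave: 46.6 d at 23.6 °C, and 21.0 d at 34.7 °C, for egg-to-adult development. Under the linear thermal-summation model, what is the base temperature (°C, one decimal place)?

14.5 °C

Under the model K = D·(T − T_b), so D₁·(T₁ − T_b) = D₂·(T₂ − T_b).
46.6·(23.6 − T_b) = 21.0·(34.7 − T_b)
T_b = (46.6·23.6 − 21.0·34.7) / (46.6 − 21.0) = 371.06 / 25.6 = 14.495 °C ≈ 14.5 °C.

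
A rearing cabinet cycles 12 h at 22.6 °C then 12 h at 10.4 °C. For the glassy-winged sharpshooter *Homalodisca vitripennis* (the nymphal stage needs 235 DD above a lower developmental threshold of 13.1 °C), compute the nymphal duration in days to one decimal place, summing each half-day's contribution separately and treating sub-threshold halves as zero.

49.5 days

Day half: max(0, 22.6 − 13.1) × 0.5 = 9.5 × 0.5 = 4.75 DD.
Night half: max(0, 10.4 − 13.1) × 0.5 = 0.0 × 0.5 = 0.00 DD.
Per 24 h: 4.75 DD/day.
Duration = 235 / 4.75 = 49.474 ≈ 49.5 days.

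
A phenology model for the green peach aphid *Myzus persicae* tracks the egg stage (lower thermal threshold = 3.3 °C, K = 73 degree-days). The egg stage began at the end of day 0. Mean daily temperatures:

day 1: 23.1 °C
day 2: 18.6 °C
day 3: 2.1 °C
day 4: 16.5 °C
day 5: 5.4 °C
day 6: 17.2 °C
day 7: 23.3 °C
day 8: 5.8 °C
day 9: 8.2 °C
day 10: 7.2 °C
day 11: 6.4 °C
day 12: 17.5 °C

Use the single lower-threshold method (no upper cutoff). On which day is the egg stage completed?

Daily DD above 3.3 °C: 19.8, 15.3, 0.0, 13.2, 2.1, 13.9, 20.0, 2.5, 4.9, 3.9, 3.1, 14.2.
Cumulative: 19.8, 35.1, 35.1, 48.3, 50.4, 64.3, 84.3, 86.8, 91.7, 95.6, 98.7, 112.9.
The total first reaches 73 DD on day 7.

day 7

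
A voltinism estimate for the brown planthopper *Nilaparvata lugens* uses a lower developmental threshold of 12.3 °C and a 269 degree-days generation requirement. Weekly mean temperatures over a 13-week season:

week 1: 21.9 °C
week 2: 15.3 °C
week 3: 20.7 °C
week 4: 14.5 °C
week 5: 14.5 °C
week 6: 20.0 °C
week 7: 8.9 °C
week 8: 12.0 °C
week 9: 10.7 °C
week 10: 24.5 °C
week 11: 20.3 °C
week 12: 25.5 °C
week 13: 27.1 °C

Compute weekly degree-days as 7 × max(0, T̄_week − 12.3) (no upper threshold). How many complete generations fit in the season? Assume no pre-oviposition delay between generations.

2 generations

Weekly DD (7 × max(0, T̄ − 12.3)): 67.2, 21.0, 58.8, 15.4, 15.4, 53.9, 0.0, 0.0, 0.0, 85.4, 56.0, 92.4, 103.6.
Season total = 569.1 DD.
Complete generations = ⌊569.1 / 269⌋ = 2.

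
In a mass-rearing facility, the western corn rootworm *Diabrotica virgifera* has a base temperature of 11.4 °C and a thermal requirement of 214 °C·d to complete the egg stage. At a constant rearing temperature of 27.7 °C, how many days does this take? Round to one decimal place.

Daily accumulation = 27.7 − 11.4 = 16.3 DD/day.
Duration = 214 / 16.3 = 13.129 ≈ 13.1 days.

13.1 days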